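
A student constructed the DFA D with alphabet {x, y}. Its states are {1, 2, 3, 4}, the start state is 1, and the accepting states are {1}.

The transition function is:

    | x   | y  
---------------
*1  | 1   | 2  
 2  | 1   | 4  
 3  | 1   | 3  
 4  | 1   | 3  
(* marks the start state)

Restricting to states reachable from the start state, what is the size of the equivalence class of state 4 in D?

Every state is reachable, so we keep all 4.
Initial partition by acceptance: {1} | {2,3,4}.
No further refinement is possible. Final partition (2 blocks): {1} | {2,3,4}.
The equivalence class containing 4 is {2,3,4}, of size 3.

3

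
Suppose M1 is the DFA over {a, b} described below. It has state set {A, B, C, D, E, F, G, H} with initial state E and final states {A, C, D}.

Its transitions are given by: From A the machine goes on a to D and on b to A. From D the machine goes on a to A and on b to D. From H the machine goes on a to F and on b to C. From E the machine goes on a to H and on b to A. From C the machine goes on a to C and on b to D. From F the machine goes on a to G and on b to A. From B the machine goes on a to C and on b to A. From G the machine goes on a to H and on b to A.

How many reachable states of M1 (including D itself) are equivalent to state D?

First remove the unreachable states {B}; 7 states remain.
Initial partition by acceptance: {A,C,D} | {E,F,G,H}.
The partition is now stable with 2 blocks: {A,C,D} | {E,F,G,H}.
State D belongs to the block {A,C,D}, which has 3 states.

3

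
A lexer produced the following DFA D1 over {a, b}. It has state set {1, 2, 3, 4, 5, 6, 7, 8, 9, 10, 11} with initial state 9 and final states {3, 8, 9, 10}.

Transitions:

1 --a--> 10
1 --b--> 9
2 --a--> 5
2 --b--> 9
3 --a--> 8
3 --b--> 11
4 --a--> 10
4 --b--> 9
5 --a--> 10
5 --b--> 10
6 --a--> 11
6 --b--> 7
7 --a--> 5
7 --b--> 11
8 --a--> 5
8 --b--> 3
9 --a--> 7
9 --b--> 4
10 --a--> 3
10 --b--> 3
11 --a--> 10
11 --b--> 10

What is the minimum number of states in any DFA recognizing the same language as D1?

States {1,2,6} cannot be reached from the start state, so discard them.
Initial partition by acceptance: {3,8,9,10} | {4,5,7,11}.
On input a, block {3,8,9,10} splits into {3,10} and {8,9}.
Split {3,10} by δ(·,a) → {3} and {10}.
On input a, block {4,5,7,11} splits into {4,5,11} and {7}.
Refine {4,5,11} on symbol b: members go to different blocks, giving {5,11} and {4}.
Refine {8,9} on symbol a: members go to different blocks, giving {8} and {9}.
No further refinement is possible. Final partition (7 blocks): {3} | {5,11} | {8} | {10} | {7} | {4} | {9}.

7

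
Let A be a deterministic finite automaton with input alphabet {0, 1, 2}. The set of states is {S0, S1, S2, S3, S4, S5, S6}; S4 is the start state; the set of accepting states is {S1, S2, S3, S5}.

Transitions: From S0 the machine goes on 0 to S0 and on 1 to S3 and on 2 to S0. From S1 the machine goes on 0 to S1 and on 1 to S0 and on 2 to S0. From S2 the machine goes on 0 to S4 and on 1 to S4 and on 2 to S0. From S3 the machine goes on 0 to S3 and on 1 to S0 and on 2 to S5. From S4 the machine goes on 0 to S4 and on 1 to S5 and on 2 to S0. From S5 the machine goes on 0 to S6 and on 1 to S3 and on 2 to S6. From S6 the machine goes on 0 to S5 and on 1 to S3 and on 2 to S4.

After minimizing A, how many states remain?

5

First remove the unreachable states {S1,S2}; 5 states remain.
Start with accepting vs non-accepting: {S3,S5} | {S0,S4,S6}.
Split {S3,S5} by δ(·,0) → {S3} and {S5}.
On input 0, block {S0,S4,S6} splits into {S0,S4} and {S6}.
Split {S0,S4} by δ(·,1) → {S0} and {S4}.
No further refinement is possible. Final partition (5 blocks): {S3} | {S0} | {S5} | {S6} | {S4}.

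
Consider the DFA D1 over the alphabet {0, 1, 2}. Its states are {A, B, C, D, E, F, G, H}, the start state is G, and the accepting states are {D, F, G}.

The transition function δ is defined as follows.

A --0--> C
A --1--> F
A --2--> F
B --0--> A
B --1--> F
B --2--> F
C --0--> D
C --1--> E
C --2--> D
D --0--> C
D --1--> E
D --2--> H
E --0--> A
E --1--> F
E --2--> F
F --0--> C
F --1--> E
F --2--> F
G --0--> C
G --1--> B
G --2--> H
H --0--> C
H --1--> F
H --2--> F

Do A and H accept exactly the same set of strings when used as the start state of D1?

Yes

P0 = {D,F,G} | {A,B,C,E,H}.
Refine {D,F,G} on symbol 2: members go to different blocks, giving {D,G} and {F}.
Split {A,B,C,E,H} by δ(·,0) → {A,B,E,H} and {C}.
Refine {A,B,E,H} on symbol 0: members go to different blocks, giving {A,H} and {B,E}.
The partition is now stable with 5 blocks: {D,G} | {A,H} | {F} | {C} | {B,E}.
A and H lie in the same block of the stable partition, so they are equivalent — no string distinguishes them.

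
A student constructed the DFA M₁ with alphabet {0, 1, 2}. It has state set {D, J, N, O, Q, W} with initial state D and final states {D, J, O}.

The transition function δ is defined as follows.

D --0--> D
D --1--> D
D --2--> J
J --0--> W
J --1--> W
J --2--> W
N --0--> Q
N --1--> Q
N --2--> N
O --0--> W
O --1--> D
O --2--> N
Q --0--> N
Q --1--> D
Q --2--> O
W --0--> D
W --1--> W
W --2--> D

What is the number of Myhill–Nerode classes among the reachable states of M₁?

3

First remove the unreachable states {N,O,Q}; 3 states remain.
Initial partition by acceptance: {D,J} | {W}.
On input 0, block {D,J} splits into {D} and {J}.
No further refinement is possible. Final partition (3 blocks): {D} | {W} | {J}.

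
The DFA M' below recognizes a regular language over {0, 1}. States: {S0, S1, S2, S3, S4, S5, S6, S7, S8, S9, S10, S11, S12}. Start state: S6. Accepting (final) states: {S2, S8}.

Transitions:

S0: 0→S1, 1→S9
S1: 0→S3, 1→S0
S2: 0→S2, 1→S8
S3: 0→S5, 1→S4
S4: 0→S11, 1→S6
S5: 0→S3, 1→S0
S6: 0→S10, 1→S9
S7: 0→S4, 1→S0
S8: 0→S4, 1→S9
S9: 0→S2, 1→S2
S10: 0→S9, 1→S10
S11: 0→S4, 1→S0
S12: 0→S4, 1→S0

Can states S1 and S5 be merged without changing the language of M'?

First remove the unreachable states {S7,S12}; 11 states remain.
Start with accepting vs non-accepting: {S2,S8} | {S0,S1,S3,S4,S5,S6,S9,S10,S11}.
Refine {S2,S8} on symbol 0: members go to different blocks, giving {S2} and {S8}.
On input 0, block {S0,S1,S3,S4,S5,S6,S9,S10,S11} splits into {S0,S1,S3,S4,S5,S6,S10,S11} and {S9}.
Split {S0,S1,S3,S4,S5,S6,S10,S11} by δ(·,0) → {S0,S1,S3,S4,S5,S6,S11} and {S10}.
Refine {S0,S1,S3,S4,S5,S6,S11} on symbol 0: members go to different blocks, giving {S0,S1,S3,S4,S5,S11} and {S6}.
On input 1, block {S0,S1,S3,S4,S5,S11} splits into {S1,S3,S5,S11} and {S0} and {S4}.
Split {S1,S3,S5,S11} by δ(·,0) → {S1,S3,S5} and {S11}.
On input 1, block {S1,S3,S5} splits into {S1,S5} and {S3}.
No further refinement is possible. Final partition (10 blocks): {S2} | {S1,S5} | {S8} | {S9} | {S10} | {S6} | {S0} | {S4} | {S11} | {S3}.
S1 and S5 lie in the same block of the stable partition, so they are equivalent — no string distinguishes them.

Yes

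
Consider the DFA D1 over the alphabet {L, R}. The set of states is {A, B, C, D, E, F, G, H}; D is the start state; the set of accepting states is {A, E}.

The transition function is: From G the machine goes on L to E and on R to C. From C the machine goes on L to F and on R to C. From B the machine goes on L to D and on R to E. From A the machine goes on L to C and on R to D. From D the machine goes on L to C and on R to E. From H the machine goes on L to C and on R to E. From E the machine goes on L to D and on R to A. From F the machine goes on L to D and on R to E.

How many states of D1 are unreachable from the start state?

3

Starting at D and following transitions, the reachable set is {A, C, D, E, F}. That leaves B, G, H unreachable — 3 in total.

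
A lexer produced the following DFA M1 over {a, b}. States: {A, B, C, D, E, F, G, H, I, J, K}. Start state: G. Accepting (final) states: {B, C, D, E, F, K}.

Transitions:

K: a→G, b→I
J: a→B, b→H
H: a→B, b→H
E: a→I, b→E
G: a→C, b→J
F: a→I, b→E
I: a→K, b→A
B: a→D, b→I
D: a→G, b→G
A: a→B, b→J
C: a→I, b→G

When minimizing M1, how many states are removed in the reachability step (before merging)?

2

No path from G leads to E, F; the other 9 states are all reachable.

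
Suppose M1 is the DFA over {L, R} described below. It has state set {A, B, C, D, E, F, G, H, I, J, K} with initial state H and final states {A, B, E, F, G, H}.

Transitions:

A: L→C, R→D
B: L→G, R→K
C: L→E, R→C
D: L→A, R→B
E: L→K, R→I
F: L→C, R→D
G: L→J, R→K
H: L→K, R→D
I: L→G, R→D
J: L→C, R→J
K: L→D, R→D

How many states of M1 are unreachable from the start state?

1

Starting at H and following transitions, the reachable set is {A, B, C, D, E, G, H, I, J, K}. That leaves F unreachable — 1 in total.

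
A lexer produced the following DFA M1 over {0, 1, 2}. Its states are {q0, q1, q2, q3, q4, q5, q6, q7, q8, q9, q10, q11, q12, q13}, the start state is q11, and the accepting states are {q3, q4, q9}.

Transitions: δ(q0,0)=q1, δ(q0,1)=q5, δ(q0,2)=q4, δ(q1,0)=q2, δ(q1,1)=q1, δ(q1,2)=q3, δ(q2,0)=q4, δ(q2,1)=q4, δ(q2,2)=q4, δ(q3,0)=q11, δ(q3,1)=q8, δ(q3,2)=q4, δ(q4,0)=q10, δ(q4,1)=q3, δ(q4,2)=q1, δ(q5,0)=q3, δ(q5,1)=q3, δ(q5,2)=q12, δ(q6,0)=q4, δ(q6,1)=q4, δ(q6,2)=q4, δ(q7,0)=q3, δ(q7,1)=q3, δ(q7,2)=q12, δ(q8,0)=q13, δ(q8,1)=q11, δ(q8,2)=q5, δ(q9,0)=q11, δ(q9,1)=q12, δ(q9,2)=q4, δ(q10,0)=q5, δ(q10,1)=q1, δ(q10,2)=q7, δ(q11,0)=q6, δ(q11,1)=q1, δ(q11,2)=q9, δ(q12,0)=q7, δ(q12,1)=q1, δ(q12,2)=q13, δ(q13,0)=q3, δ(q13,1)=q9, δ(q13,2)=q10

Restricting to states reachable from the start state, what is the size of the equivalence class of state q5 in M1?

3

Reachable states from the start: {q1,q2,q3,q4,q5,q6,q7,q8,q9,q10,q11,q12,q13}. Unreachable: {q0} — drop them.
Start with accepting vs non-accepting: {q3,q4,q9} | {q1,q2,q5,q6,q7,q8,q10,q11,q12,q13}.
Split {q3,q4,q9} by δ(·,1) → {q3,q9} and {q4}.
Refine {q1,q2,q5,q6,q7,q8,q10,q11,q12,q13} on symbol 0: members go to different blocks, giving {q1,q8,q10,q11,q12} and {q5,q7,q13} and {q2,q6}.
On input 0, block {q1,q8,q10,q11,q12} splits into {q8,q10,q12} and {q1,q11}.
No further refinement is possible. Final partition (6 blocks): {q3,q9} | {q8,q10,q12} | {q4} | {q5,q7,q13} | {q2,q6} | {q1,q11}.
State q5 belongs to the block {q5,q7,q13}, which has 3 states.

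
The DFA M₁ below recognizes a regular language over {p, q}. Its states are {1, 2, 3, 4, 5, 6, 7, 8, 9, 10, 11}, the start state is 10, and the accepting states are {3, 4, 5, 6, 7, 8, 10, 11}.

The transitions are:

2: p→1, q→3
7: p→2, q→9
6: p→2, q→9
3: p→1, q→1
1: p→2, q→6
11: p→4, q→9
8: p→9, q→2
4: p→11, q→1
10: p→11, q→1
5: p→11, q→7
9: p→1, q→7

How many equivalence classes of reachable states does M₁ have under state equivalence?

3

Reachable states from the start: {1,2,3,4,6,7,9,10,11}. Unreachable: {5,8} — drop them.
P0 = {3,4,6,7,10,11} | {1,2,9}.
Refine {3,4,6,7,10,11} on symbol p: members go to different blocks, giving {3,6,7} and {4,10,11}.
The partition is now stable with 3 blocks: {3,6,7} | {1,2,9} | {4,10,11}.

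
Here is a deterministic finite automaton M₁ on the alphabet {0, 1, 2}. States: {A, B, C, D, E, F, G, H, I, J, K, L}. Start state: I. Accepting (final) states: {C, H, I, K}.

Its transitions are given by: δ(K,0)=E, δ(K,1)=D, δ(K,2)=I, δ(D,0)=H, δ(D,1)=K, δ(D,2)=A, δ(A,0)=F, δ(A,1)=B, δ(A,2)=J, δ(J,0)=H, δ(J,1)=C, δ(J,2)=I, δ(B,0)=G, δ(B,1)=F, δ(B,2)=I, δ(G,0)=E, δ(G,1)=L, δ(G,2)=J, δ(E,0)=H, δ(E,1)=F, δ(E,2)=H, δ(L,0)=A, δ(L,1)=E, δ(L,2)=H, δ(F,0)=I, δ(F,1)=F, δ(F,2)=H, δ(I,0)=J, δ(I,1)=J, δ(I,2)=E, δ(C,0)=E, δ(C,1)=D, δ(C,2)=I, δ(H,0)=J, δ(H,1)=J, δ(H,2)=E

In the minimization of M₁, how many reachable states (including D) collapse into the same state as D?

1

Every state is reachable, so we keep all 12.
Initial partition by acceptance: {C,H,I,K} | {A,B,D,E,F,G,J,L}.
Refine {C,H,I,K} on symbol 2: members go to different blocks, giving {C,K} and {H,I}.
Refine {A,B,D,E,F,G,J,L} on symbol 0: members go to different blocks, giving {A,B,G,L} and {D,E,F,J}.
Refine {A,B,G,L} on symbol 0: members go to different blocks, giving {A,G} and {B,L}.
On input 1, block {D,E,F,J} splits into {D,J} and {E,F}.
On input 2, block {D,J} splits into {D} and {J}.
The partition is now stable with 7 blocks: {C,K} | {A,G} | {H,I} | {D} | {B,L} | {E,F} | {J}.
State D belongs to the block {D}, which has 1 states.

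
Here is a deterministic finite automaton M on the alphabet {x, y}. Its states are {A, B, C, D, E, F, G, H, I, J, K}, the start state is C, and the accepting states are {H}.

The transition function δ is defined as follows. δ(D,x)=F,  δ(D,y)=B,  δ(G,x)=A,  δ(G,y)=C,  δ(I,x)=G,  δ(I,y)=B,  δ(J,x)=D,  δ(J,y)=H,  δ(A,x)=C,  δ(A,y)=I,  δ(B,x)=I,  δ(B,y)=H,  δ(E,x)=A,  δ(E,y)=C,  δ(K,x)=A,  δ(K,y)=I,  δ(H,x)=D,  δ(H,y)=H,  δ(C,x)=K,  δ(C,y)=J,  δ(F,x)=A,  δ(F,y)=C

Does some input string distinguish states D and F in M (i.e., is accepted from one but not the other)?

Yes

First remove the unreachable states {E}; 10 states remain.
P0 = {H} | {A,B,C,D,F,G,I,J,K}.
Refine {A,B,C,D,F,G,I,J,K} on symbol y: members go to different blocks, giving {A,C,D,F,G,I,K} and {B,J}.
Refine {A,C,D,F,G,I,K} on symbol y: members go to different blocks, giving {A,F,G,K} and {C,D,I}.
Refine {A,F,G,K} on symbol x: members go to different blocks, giving {F,G,K} and {A}.
The partition is now stable with 5 blocks: {H} | {F,G,K} | {B,J} | {C,D,I} | {A}.
D and F end up in different blocks, so they are distinguishable. For instance, the string 'yy' is accepted from only D.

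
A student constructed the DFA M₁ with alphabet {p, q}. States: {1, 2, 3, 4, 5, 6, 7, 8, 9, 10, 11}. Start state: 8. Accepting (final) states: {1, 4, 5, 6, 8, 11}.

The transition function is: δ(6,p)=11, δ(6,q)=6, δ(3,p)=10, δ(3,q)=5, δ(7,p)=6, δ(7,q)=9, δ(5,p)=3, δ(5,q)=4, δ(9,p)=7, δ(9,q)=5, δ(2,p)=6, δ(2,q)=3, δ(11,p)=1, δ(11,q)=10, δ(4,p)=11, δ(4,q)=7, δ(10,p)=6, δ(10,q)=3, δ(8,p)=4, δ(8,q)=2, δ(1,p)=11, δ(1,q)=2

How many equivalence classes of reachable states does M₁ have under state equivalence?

Every state is reachable, so we keep all 11.
Initial partition by acceptance: {1,4,5,6,8,11} | {2,3,7,9,10}.
Refine {1,4,5,6,8,11} on symbol p: members go to different blocks, giving {1,4,6,8,11} and {5}.
Refine {1,4,6,8,11} on symbol q: members go to different blocks, giving {1,4,8,11} and {6}.
Split {2,3,7,9,10} by δ(·,p) → {2,7,10} and {3,9}.
The partition is now stable with 5 blocks: {1,4,8,11} | {2,7,10} | {5} | {6} | {3,9}.

5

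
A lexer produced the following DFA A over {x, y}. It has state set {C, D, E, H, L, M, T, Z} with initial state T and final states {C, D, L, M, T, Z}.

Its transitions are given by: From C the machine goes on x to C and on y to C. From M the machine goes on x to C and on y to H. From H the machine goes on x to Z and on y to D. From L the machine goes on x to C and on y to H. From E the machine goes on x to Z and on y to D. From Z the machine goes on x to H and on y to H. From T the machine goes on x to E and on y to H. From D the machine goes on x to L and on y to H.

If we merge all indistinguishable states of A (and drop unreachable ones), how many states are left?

First remove the unreachable states {M}; 7 states remain.
P0 = {C,D,L,T,Z} | {E,H}.
Split {C,D,L,T,Z} by δ(·,x) → {C,D,L} and {T,Z}.
Split {C,D,L} by δ(·,y) → {D,L} and {C}.
Refine {D,L} on symbol x: members go to different blocks, giving {L} and {D}.
The partition is now stable with 5 blocks: {L} | {E,H} | {T,Z} | {C} | {D}.

5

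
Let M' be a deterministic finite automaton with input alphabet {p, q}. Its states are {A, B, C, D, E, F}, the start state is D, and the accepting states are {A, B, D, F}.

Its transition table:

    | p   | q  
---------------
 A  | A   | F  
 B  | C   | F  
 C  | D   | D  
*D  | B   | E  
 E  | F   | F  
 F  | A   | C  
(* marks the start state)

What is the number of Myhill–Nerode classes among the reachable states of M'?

Every state is reachable, so we keep all 6.
P0 = {A,B,D,F} | {C,E}.
On input p, block {A,B,D,F} splits into {A,D,F} and {B}.
Refine {A,D,F} on symbol p: members go to different blocks, giving {A,F} and {D}.
On input q, block {A,F} splits into {A} and {F}.
Split {C,E} by δ(·,p) → {C} and {E}.
Stable partition: {A} | {C} | {B} | {D} | {F} | {E} — 6 equivalence classes.

6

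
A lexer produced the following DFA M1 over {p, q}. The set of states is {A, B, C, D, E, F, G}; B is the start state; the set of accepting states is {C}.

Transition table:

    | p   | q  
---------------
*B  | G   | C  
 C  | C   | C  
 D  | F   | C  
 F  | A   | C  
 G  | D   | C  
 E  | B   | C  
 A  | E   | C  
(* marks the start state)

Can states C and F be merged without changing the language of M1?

All states are reachable from the start state.
Start with accepting vs non-accepting: {C} | {A,B,D,E,F,G}.
Stable partition: {C} | {A,B,D,E,F,G} — 2 equivalence classes.
C and F end up in different blocks, so they are distinguishable. For instance, the string 'ε' is accepted from only C.

No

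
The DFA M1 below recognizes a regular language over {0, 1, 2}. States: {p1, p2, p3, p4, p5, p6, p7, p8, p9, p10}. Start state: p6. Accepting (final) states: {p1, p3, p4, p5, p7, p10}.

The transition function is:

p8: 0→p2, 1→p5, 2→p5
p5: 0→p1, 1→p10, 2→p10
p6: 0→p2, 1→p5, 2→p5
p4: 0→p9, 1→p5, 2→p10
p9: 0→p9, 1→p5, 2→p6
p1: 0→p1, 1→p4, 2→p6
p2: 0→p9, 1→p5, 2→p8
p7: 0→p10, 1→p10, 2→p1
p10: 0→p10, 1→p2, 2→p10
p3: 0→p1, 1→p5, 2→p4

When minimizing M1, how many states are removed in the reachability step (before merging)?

No path from p6 leads to p3, p7; the other 8 states are all reachable.

2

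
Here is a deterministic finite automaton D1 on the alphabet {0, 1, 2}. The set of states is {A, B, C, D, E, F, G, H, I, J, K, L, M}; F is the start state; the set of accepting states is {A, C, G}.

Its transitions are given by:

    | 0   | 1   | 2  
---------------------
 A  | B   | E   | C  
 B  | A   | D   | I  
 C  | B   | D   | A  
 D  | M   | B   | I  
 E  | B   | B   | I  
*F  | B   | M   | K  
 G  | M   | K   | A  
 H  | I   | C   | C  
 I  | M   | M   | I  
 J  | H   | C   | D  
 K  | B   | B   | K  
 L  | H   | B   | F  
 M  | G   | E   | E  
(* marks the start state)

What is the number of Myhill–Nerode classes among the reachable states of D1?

3

First remove the unreachable states {H,J,L}; 10 states remain.
Start with accepting vs non-accepting: {A,C,G} | {B,D,E,F,I,K,M}.
On input 0, block {B,D,E,F,I,K,M} splits into {D,E,F,I,K} and {B,M}.
The partition is now stable with 3 blocks: {A,C,G} | {D,E,F,I,K} | {B,M}.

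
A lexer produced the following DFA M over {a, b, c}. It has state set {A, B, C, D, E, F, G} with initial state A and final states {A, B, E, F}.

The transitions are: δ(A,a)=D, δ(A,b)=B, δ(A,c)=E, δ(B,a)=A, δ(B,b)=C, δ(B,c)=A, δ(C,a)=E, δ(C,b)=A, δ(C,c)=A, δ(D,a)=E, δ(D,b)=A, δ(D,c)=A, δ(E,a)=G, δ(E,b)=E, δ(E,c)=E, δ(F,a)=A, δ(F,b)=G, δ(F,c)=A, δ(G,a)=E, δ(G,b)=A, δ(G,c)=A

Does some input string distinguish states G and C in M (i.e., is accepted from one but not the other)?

No

First remove the unreachable states {F}; 6 states remain.
Initial partition by acceptance: {A,B,E} | {C,D,G}.
On input a, block {A,B,E} splits into {A,E} and {B}.
Refine {A,E} on symbol b: members go to different blocks, giving {A} and {E}.
Stable partition: {A} | {C,D,G} | {B} | {E} — 4 equivalence classes.
G and C lie in the same block of the stable partition, so they are equivalent — no string distinguishes them.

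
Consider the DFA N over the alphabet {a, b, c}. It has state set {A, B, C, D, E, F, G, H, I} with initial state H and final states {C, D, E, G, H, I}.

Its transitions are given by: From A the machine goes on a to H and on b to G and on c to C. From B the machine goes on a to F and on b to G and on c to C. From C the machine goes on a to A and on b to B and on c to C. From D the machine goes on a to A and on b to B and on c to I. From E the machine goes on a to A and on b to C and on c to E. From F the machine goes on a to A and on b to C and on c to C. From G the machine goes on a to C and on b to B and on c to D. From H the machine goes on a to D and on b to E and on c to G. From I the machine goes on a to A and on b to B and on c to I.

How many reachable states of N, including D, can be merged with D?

3

All states are reachable from the start state.
Initial partition by acceptance: {C,D,E,G,H,I} | {A,B,F}.
On input a, block {C,D,E,G,H,I} splits into {C,D,E,I} and {G,H}.
Split {C,D,E,I} by δ(·,b) → {C,D,I} and {E}.
Refine {A,B,F} on symbol a: members go to different blocks, giving {B,F} and {A}.
Split {B,F} by δ(·,a) → {B} and {F}.
Split {G,H} by δ(·,b) → {G} and {H}.
Stable partition: {C,D,I} | {B} | {G} | {E} | {A} | {F} | {H} — 7 equivalence classes.
State D belongs to the block {C,D,I}, which has 3 states.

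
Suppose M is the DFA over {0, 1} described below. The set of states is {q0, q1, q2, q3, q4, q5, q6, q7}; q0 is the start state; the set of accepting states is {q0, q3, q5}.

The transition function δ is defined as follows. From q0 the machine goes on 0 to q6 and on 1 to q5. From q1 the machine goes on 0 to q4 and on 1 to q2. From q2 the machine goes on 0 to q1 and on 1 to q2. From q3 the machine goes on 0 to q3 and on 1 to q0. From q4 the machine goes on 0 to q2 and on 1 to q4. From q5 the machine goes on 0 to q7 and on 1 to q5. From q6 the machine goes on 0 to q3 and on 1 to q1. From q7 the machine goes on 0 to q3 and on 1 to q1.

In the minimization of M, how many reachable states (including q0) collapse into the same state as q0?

All states are reachable from the start state.
Start with accepting vs non-accepting: {q0,q3,q5} | {q1,q2,q4,q6,q7}.
On input 0, block {q0,q3,q5} splits into {q0,q5} and {q3}.
On input 0, block {q1,q2,q4,q6,q7} splits into {q1,q2,q4} and {q6,q7}.
Stable partition: {q0,q5} | {q1,q2,q4} | {q3} | {q6,q7} — 4 equivalence classes.
State q0 belongs to the block {q0,q5}, which has 2 states.

2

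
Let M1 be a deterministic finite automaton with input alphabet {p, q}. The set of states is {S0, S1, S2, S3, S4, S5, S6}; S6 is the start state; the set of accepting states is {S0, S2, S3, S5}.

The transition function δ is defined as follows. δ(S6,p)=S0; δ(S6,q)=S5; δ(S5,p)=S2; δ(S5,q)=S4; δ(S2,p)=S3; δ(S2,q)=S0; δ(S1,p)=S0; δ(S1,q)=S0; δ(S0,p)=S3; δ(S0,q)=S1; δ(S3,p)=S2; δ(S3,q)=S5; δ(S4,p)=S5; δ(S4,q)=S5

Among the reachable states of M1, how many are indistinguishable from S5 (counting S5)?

2

All states are reachable from the start state.
Initial partition by acceptance: {S0,S2,S3,S5} | {S1,S4,S6}.
Split {S0,S2,S3,S5} by δ(·,q) → {S0,S5} and {S2,S3}.
The partition is now stable with 3 blocks: {S0,S5} | {S1,S4,S6} | {S2,S3}.
The equivalence class containing S5 is {S0,S5}, of size 2.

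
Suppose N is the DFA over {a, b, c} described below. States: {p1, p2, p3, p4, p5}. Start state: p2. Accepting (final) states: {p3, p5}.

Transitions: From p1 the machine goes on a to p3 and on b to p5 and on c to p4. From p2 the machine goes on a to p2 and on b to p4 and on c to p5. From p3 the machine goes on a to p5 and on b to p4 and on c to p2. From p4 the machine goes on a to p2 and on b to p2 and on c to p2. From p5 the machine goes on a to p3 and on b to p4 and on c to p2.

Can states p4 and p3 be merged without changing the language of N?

No

Reachable states from the start: {p2,p3,p4,p5}. Unreachable: {p1} — drop them.
P0 = {p3,p5} | {p2,p4}.
Split {p2,p4} by δ(·,c) → {p2} and {p4}.
Stable partition: {p3,p5} | {p2} | {p4} — 3 equivalence classes.
p4 and p3 end up in different blocks, so they are distinguishable. For instance, the string 'ε' is accepted from only p3.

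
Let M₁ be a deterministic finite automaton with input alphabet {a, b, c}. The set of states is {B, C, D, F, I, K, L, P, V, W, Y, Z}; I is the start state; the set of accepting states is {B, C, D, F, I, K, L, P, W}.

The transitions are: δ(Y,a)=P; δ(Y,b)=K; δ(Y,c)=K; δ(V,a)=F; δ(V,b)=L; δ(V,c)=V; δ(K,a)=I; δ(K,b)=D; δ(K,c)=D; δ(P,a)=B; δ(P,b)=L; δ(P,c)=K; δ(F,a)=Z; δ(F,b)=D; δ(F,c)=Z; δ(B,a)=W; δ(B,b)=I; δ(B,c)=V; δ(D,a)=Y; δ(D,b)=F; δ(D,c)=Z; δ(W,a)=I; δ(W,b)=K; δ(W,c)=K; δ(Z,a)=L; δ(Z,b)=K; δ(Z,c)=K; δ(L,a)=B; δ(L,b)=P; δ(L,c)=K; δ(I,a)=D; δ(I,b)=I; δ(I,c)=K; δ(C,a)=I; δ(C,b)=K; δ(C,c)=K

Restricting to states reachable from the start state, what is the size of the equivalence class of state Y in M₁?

First remove the unreachable states {C}; 11 states remain.
P0 = {B,D,F,I,K,L,P,W} | {V,Y,Z}.
On input a, block {B,D,F,I,K,L,P,W} splits into {B,I,K,L,P,W} and {D,F}.
On input a, block {B,I,K,L,P,W} splits into {B,K,L,P,W} and {I}.
Refine {B,K,L,P,W} on symbol a: members go to different blocks, giving {B,L,P} and {K,W}.
Split {B,L,P} by δ(·,a) → {L,P} and {B}.
Split {V,Y,Z} by δ(·,a) → {Y,Z} and {V}.
Split {K,W} by δ(·,b) → {W} and {K}.
Stable partition: {L,P} | {Y,Z} | {D,F} | {I} | {W} | {B} | {V} | {K} — 8 equivalence classes.
The equivalence class containing Y is {Y,Z}, of size 2.

2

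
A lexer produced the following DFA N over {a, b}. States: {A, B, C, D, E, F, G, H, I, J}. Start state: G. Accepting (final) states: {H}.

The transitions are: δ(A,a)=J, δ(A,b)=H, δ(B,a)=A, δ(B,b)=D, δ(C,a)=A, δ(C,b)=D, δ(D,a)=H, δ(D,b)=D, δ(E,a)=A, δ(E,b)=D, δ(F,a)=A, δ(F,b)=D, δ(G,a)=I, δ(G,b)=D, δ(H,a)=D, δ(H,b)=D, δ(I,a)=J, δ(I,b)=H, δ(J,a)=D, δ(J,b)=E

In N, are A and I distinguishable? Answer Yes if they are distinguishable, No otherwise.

No

First remove the unreachable states {B,C,F}; 7 states remain.
Start with accepting vs non-accepting: {H} | {A,D,E,G,I,J}.
Refine {A,D,E,G,I,J} on symbol a: members go to different blocks, giving {A,E,G,I,J} and {D}.
Refine {A,E,G,I,J} on symbol a: members go to different blocks, giving {A,E,G,I} and {J}.
Refine {A,E,G,I} on symbol a: members go to different blocks, giving {A,I} and {E,G}.
No further refinement is possible. Final partition (5 blocks): {H} | {A,I} | {D} | {J} | {E,G}.
A and I lie in the same block of the stable partition, so they are equivalent — no string distinguishes them.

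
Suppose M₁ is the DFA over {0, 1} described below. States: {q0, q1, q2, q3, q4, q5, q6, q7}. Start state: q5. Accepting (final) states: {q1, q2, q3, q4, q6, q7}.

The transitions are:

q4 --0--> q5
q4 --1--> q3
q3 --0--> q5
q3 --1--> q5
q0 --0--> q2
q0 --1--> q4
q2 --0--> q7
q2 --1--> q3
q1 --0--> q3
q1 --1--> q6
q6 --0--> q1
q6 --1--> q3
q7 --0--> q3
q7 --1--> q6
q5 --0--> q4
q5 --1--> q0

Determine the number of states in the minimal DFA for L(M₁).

All states are reachable from the start state.
Start with accepting vs non-accepting: {q1,q2,q3,q4,q6,q7} | {q0,q5}.
Split {q1,q2,q3,q4,q6,q7} by δ(·,0) → {q1,q2,q6,q7} and {q3,q4}.
Refine {q1,q2,q6,q7} on symbol 0: members go to different blocks, giving {q1,q7} and {q2,q6}.
Refine {q0,q5} on symbol 0: members go to different blocks, giving {q0} and {q5}.
On input 1, block {q3,q4} splits into {q3} and {q4}.
The partition is now stable with 6 blocks: {q1,q7} | {q0} | {q3} | {q2,q6} | {q5} | {q4}.

6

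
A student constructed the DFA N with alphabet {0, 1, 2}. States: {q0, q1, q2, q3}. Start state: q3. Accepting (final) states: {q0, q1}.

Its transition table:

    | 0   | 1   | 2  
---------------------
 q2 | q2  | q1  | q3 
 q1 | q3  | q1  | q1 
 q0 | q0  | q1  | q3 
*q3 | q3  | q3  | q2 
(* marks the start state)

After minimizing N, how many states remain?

Reachable states from the start: {q1,q2,q3}. Unreachable: {q0} — drop them.
Start with accepting vs non-accepting: {q1} | {q2,q3}.
Split {q2,q3} by δ(·,1) → {q2} and {q3}.
Stable partition: {q1} | {q2} | {q3} — 3 equivalence classes.

3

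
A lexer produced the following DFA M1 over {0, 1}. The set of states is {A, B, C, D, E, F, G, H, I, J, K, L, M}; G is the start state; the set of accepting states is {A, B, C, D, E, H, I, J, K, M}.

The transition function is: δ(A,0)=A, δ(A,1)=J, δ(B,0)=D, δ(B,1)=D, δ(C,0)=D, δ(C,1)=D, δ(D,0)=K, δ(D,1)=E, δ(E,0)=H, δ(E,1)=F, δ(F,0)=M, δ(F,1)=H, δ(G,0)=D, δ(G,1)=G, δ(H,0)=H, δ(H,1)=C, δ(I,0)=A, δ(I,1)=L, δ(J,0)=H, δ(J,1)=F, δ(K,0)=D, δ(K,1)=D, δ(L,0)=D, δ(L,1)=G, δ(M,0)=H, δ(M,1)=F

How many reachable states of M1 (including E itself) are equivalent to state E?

2

Reachable states from the start: {C,D,E,F,G,H,K,M}. Unreachable: {A,B,I,J,L} — drop them.
Start with accepting vs non-accepting: {C,D,E,H,K,M} | {F,G}.
Split {C,D,E,H,K,M} by δ(·,1) → {C,D,H,K} and {E,M}.
Split {C,D,H,K} by δ(·,1) → {C,H,K} and {D}.
On input 0, block {C,H,K} splits into {C,K} and {H}.
On input 0, block {F,G} splits into {F} and {G}.
No further refinement is possible. Final partition (6 blocks): {C,K} | {F} | {E,M} | {D} | {H} | {G}.
The equivalence class containing E is {E,M}, of size 2.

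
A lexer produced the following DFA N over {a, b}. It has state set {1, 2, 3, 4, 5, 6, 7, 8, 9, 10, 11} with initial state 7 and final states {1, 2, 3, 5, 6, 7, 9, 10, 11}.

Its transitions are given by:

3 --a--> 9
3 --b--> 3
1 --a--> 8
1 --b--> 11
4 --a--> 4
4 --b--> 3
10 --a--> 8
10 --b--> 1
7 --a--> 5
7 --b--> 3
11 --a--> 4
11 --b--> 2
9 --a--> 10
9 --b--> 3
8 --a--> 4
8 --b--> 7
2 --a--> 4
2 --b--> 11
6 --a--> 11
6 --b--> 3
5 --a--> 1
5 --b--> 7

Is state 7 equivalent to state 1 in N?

No

States {6} cannot be reached from the start state, so discard them.
Initial partition by acceptance: {1,2,3,5,7,9,10,11} | {4,8}.
On input a, block {1,2,3,5,7,9,10,11} splits into {1,2,10,11} and {3,5,7,9}.
Split {3,5,7,9} by δ(·,a) → {3,7} and {5,9}.
No further refinement is possible. Final partition (4 blocks): {1,2,10,11} | {4,8} | {3,7} | {5,9}.
7 and 1 end up in different blocks, so they are distinguishable. For instance, the string 'a' is accepted from only 7.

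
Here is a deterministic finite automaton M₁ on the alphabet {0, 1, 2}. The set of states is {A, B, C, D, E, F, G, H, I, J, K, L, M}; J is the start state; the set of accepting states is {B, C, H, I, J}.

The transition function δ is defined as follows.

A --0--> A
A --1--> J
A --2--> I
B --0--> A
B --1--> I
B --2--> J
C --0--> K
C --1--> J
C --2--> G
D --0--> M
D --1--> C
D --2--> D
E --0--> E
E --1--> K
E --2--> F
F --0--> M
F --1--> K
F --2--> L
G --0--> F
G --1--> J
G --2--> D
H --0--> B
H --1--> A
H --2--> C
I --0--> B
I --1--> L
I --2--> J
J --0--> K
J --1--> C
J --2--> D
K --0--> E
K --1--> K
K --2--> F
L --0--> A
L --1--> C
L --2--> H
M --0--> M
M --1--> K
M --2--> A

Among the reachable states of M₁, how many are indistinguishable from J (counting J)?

Start with accepting vs non-accepting: {B,C,H,I,J} | {A,D,E,F,G,K,L,M}.
Refine {B,C,H,I,J} on symbol 0: members go to different blocks, giving {B,C,J} and {H,I}.
Refine {B,C,J} on symbol 1: members go to different blocks, giving {C,J} and {B}.
Refine {A,D,E,F,G,K,L,M} on symbol 1: members go to different blocks, giving {A,D,G,L} and {E,F,K,M}.
On input 0, block {A,D,G,L} splits into {A,L} and {D,G}.
On input 2, block {E,F,K,M} splits into {E,K} and {F,M}.
Stable partition: {C,J} | {A,L} | {H,I} | {B} | {E,K} | {D,G} | {F,M} — 7 equivalence classes.
The equivalence class containing J is {C,J}, of size 2.

2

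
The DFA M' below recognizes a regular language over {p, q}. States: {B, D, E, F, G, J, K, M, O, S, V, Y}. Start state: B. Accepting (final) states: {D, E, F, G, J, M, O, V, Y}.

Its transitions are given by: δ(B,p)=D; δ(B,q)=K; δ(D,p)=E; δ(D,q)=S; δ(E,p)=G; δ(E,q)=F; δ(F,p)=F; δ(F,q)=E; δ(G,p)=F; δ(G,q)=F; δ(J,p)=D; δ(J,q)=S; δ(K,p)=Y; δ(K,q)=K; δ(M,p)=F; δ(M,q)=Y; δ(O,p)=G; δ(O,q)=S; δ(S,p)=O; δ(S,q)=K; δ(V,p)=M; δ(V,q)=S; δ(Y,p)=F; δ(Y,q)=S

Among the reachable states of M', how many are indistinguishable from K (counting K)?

3

First remove the unreachable states {J,M,V}; 9 states remain.
Initial partition by acceptance: {D,E,F,G,O,Y} | {B,K,S}.
Refine {D,E,F,G,O,Y} on symbol q: members go to different blocks, giving {D,O,Y} and {E,F,G}.
No further refinement is possible. Final partition (3 blocks): {D,O,Y} | {B,K,S} | {E,F,G}.
The equivalence class containing K is {B,K,S}, of size 3.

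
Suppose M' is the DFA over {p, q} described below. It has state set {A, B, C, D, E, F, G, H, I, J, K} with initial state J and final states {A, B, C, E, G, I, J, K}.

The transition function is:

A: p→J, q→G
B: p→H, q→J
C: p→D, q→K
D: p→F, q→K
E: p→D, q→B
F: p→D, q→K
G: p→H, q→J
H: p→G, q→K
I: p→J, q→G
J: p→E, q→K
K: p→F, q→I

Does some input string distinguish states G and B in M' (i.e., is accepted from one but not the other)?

No

First remove the unreachable states {A,C}; 9 states remain.
Start with accepting vs non-accepting: {B,E,G,I,J,K} | {D,F,H}.
Refine {B,E,G,I,J,K} on symbol p: members go to different blocks, giving {B,E,G,K} and {I,J}.
On input q, block {B,E,G,K} splits into {B,G,K} and {E}.
Refine {D,F,H} on symbol p: members go to different blocks, giving {D,F} and {H}.
On input p, block {B,G,K} splits into {B,G} and {K}.
Refine {I,J} on symbol p: members go to different blocks, giving {I} and {J}.
The partition is now stable with 7 blocks: {B,G} | {D,F} | {I} | {E} | {H} | {K} | {J}.
G and B lie in the same block of the stable partition, so they are equivalent — no string distinguishes them.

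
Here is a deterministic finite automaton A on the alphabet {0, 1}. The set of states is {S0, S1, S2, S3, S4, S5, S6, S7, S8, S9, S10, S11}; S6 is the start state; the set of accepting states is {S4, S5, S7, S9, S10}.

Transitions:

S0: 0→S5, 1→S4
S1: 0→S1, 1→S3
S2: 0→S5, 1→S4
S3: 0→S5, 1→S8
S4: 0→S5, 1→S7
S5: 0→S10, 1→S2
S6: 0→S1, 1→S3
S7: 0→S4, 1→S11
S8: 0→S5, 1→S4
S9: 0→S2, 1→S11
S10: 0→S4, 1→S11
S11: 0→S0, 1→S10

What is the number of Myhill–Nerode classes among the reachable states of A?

Reachable states from the start: {S0,S1,S2,S3,S4,S5,S6,S7,S8,S10,S11}. Unreachable: {S9} — drop them.
Start with accepting vs non-accepting: {S4,S5,S7,S10} | {S0,S1,S2,S3,S6,S8,S11}.
On input 1, block {S4,S5,S7,S10} splits into {S5,S7,S10} and {S4}.
Split {S5,S7,S10} by δ(·,0) → {S7,S10} and {S5}.
Split {S0,S1,S2,S3,S6,S8,S11} by δ(·,0) → {S0,S2,S3,S8} and {S1,S6,S11}.
Refine {S0,S2,S3,S8} on symbol 1: members go to different blocks, giving {S0,S2,S8} and {S3}.
Refine {S1,S6,S11} on symbol 0: members go to different blocks, giving {S1,S6} and {S11}.
Stable partition: {S7,S10} | {S0,S2,S8} | {S4} | {S5} | {S1,S6} | {S3} | {S11} — 7 equivalence classes.

7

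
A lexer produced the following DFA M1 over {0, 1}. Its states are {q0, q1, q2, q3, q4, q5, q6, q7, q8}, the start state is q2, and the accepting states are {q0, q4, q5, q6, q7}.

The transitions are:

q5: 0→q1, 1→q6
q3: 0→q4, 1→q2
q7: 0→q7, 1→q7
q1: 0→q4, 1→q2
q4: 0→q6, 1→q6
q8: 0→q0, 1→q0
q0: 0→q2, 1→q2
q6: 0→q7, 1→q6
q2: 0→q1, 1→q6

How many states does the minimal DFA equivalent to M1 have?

3

First remove the unreachable states {q0,q3,q5,q8}; 5 states remain.
P0 = {q4,q6,q7} | {q1,q2}.
Split {q1,q2} by δ(·,0) → {q1} and {q2}.
Stable partition: {q4,q6,q7} | {q1} | {q2} — 3 equivalence classes.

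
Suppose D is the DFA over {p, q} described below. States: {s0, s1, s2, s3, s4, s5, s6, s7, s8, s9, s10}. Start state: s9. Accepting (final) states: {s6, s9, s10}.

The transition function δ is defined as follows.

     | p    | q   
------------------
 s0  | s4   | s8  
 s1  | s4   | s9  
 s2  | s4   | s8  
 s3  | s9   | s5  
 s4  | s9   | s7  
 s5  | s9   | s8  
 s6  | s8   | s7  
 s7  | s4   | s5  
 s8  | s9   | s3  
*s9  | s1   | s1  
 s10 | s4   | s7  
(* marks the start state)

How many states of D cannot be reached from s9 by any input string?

BFS from s9 reaches {s1, s3, s4, s5, s7, s8, s9}; the 4 state(s) s0, s2, s6, s10 are never visited.

4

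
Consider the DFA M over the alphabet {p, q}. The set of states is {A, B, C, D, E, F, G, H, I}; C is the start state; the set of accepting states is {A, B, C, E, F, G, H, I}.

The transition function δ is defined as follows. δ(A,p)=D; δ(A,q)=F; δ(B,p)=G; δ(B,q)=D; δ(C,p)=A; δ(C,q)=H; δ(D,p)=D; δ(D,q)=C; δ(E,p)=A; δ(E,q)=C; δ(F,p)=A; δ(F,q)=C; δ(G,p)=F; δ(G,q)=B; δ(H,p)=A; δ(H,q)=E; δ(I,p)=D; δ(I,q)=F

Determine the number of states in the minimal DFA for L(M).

States {B,G,I} cannot be reached from the start state, so discard them.
Start with accepting vs non-accepting: {A,C,E,F,H} | {D}.
Split {A,C,E,F,H} by δ(·,p) → {C,E,F,H} and {A}.
The partition is now stable with 3 blocks: {C,E,F,H} | {D} | {A}.

3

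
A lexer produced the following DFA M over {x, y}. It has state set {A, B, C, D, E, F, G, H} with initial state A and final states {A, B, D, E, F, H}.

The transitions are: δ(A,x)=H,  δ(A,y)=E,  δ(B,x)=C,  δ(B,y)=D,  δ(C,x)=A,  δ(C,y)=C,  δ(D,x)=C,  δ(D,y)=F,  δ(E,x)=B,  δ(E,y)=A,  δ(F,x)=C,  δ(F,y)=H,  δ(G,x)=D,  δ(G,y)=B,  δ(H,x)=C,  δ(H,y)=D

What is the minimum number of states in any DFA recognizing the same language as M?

3

Reachable states from the start: {A,B,C,D,E,F,H}. Unreachable: {G} — drop them.
Initial partition by acceptance: {A,B,D,E,F,H} | {C}.
On input x, block {A,B,D,E,F,H} splits into {B,D,F,H} and {A,E}.
No further refinement is possible. Final partition (3 blocks): {B,D,F,H} | {C} | {A,E}.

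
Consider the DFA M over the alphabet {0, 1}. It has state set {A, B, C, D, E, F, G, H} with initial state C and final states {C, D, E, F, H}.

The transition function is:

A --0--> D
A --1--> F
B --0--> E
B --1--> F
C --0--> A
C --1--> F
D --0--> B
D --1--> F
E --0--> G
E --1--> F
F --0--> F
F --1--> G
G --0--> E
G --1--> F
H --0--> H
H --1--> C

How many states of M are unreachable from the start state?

1

No path from C leads to H; the other 7 states are all reachable.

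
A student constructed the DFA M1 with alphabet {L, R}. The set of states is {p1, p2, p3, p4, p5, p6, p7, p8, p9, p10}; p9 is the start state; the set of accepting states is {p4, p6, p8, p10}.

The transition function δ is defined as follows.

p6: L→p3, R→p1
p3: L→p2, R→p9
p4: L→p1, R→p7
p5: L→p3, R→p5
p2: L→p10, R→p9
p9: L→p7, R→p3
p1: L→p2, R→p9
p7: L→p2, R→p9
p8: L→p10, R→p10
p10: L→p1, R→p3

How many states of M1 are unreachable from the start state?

No path from p9 leads to p4, p5, p6, p8; the other 6 states are all reachable.

4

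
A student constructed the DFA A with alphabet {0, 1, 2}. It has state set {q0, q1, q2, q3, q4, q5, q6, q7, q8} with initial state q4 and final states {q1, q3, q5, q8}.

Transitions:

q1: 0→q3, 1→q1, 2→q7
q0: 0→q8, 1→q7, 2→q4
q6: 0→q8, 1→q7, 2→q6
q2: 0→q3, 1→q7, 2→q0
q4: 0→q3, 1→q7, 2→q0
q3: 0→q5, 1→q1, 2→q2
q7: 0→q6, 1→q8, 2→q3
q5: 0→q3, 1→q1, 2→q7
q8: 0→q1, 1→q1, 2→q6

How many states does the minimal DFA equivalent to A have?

4

All states are reachable from the start state.
Initial partition by acceptance: {q1,q3,q5,q8} | {q0,q2,q4,q6,q7}.
On input 0, block {q0,q2,q4,q6,q7} splits into {q0,q2,q4,q6} and {q7}.
Split {q1,q3,q5,q8} by δ(·,2) → {q1,q5} and {q3,q8}.
No further refinement is possible. Final partition (4 blocks): {q1,q5} | {q0,q2,q4,q6} | {q7} | {q3,q8}.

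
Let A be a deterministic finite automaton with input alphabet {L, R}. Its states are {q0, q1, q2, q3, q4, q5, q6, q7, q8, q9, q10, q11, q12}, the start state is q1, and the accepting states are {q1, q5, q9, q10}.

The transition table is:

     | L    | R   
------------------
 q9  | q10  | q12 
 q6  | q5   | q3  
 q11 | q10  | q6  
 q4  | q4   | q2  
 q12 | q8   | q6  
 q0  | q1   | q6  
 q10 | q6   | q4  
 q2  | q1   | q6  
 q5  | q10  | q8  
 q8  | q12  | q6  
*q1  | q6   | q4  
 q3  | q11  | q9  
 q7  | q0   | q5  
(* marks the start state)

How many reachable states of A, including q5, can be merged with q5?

First remove the unreachable states {q0,q7}; 11 states remain.
Start with accepting vs non-accepting: {q1,q5,q9,q10} | {q2,q3,q4,q6,q8,q11,q12}.
On input L, block {q1,q5,q9,q10} splits into {q1,q10} and {q5,q9}.
On input L, block {q2,q3,q4,q6,q8,q11,q12} splits into {q3,q4,q8,q12} and {q2,q11} and {q6}.
On input L, block {q3,q4,q8,q12} splits into {q4,q8,q12} and {q3}.
Refine {q4,q8,q12} on symbol R: members go to different blocks, giving {q8,q12} and {q4}.
The partition is now stable with 7 blocks: {q1,q10} | {q8,q12} | {q5,q9} | {q2,q11} | {q6} | {q3} | {q4}.
The equivalence class containing q5 is {q5,q9}, of size 2.

2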